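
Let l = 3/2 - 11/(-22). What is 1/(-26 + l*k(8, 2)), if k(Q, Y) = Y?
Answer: -1/22 ≈ -0.045455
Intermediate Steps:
l = 2 (l = 3*(1/2) - 11*(-1/22) = 3/2 + 1/2 = 2)
1/(-26 + l*k(8, 2)) = 1/(-26 + 2*2) = 1/(-26 + 4) = 1/(-22) = -1/22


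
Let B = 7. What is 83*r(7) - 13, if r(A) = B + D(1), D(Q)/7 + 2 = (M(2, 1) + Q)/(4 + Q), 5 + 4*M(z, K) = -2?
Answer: -13623/20 ≈ -681.15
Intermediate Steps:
M(z, K) = -7/4 (M(z, K) = -5/4 + (¼)*(-2) = -5/4 - ½ = -7/4)
D(Q) = -14 + 7*(-7/4 + Q)/(4 + Q) (D(Q) = -14 + 7*((-7/4 + Q)/(4 + Q)) = -14 + 7*(-7/4 + Q)/(4 + Q))
r(A) = -161/20 (r(A) = 7 + 7*(-39 - 4*1)/(4*(4 + 1)) = 7 + (7/4)*(-39 - 4)/5 = 7 + (7/4)*(⅕)*(-43) = 7 - 301/20 = -161/20)
83*r(7) - 13 = 83*(-161/20) - 13 = -13363/20 - 13 = -13623/20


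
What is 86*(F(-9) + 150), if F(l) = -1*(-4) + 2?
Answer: 13416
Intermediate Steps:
F(l) = 6 (F(l) = 4 + 2 = 6)
86*(F(-9) + 150) = 86*(6 + 150) = 86*156 = 13416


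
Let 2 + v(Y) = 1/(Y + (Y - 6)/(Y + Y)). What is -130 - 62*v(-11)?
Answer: 14/225 ≈ 0.062222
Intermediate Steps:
v(Y) = -2 + 1/(Y + (-6 + Y)/(2*Y)) (v(Y) = -2 + 1/(Y + (Y - 6)/(Y + Y)) = -2 + 1/(Y + (-6 + Y)/((2*Y))) = -2 + 1/(Y + (-6 + Y)*(1/(2*Y))) = -2 + 1/(Y + (-6 + Y)/(2*Y)))
-130 - 62*v(-11) = -130 - 248*(3 - 1*(-11)²)/(-6 - 11 + 2*(-11)²) = -130 - 248*(3 - 1*121)/(-6 - 11 + 2*121) = -130 - 248*(3 - 121)/(-6 - 11 + 242) = -130 - 248*(-118)/225 = -130 - 62*(-472/225) = -130 + 29264/225 = 14/225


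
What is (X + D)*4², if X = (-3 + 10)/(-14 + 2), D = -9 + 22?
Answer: 596/3 ≈ 198.67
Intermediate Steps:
D = 13
X = -7/12 (X = 7/(-12) = 7*(-1/12) = -7/12 ≈ -0.58333)
(X + D)*4² = (-7/12 + 13)*4² = (149/12)*16 = 596/3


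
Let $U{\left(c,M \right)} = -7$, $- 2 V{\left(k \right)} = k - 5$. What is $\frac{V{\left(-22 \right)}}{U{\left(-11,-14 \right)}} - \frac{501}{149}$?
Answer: $- \frac{11037}{2086} \approx -5.291$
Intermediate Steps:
$V{\left(k \right)} = \frac{5}{2} - \frac{k}{2}$ ($V{\left(k \right)} = - \frac{k - 5}{2} = - \frac{-5 + k}{2} = \frac{5}{2} - \frac{k}{2}$)
$\frac{V{\left(-22 \right)}}{U{\left(-11,-14 \right)}} - \frac{501}{149} = \frac{\frac{5}{2} - -11}{-7} - \frac{501}{149} = \left(\frac{5}{2} + 11\right) \left(- \frac{1}{7}\right) - \frac{501}{149} = \frac{27}{2} \left(- \frac{1}{7}\right) - \frac{501}{149} = - \frac{27}{14} - \frac{501}{149} = - \frac{11037}{2086}$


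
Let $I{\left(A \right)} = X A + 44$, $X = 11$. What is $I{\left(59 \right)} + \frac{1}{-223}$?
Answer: $\frac{154538}{223} \approx 693.0$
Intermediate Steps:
$I{\left(A \right)} = 44 + 11 A$ ($I{\left(A \right)} = 11 A + 44 = 44 + 11 A$)
$I{\left(59 \right)} + \frac{1}{-223} = \left(44 + 11 \cdot 59\right) + \frac{1}{-223} = \left(44 + 649\right) - \frac{1}{223} = 693 - \frac{1}{223} = \frac{154538}{223}$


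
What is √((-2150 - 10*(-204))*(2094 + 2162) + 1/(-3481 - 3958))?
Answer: 3*I*√2878597292311/7439 ≈ 684.22*I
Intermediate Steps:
√((-2150 - 10*(-204))*(2094 + 2162) + 1/(-3481 - 3958)) = √((-2150 + 2040)*4256 + 1/(-7439)) = √(-110*4256 - 1/7439) = √(-468160 - 1/7439) = √(-3482642241/7439) = 3*I*√2878597292311/7439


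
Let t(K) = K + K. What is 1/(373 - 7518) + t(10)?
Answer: 142899/7145 ≈ 20.000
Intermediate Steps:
t(K) = 2*K
1/(373 - 7518) + t(10) = 1/(373 - 7518) + 2*10 = 1/(-7145) + 20 = -1/7145 + 20 = 142899/7145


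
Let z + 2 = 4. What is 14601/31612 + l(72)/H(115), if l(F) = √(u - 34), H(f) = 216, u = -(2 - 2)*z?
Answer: 14601/31612 + I*√34/216 ≈ 0.46188 + 0.026995*I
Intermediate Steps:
z = 2 (z = -2 + 4 = 2)
u = 0 (u = -(2 - 2)*2 = -0*2 = -1*0 = 0)
l(F) = I*√34 (l(F) = √(0 - 34) = √(-34) = I*√34)
14601/31612 + l(72)/H(115) = 14601/31612 + (I*√34)/216 = 14601*(1/31612) + (I*√34)*(1/216) = 14601/31612 + I*√34/216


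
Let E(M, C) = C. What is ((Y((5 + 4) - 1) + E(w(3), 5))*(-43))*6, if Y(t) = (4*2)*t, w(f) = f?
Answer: -17802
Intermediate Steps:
Y(t) = 8*t
((Y((5 + 4) - 1) + E(w(3), 5))*(-43))*6 = ((8*((5 + 4) - 1) + 5)*(-43))*6 = ((8*(9 - 1) + 5)*(-43))*6 = ((8*8 + 5)*(-43))*6 = ((64 + 5)*(-43))*6 = (69*(-43))*6 = -2967*6 = -17802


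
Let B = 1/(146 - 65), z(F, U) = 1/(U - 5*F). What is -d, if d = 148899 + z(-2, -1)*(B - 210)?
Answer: -108530362/729 ≈ -1.4888e+5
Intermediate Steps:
z(F, U) = 1/(U - 5*F)
B = 1/81 ≈ 0.012346
d = 108530362/729 (d = 148899 + (-1/(-1*(-1) + 5*(-2)))*(1/81 - 210) = 148899 - 1/(1 - 10)*(-17009/81) = 148899 - 1/(-9)*(-17009/81) = 148899 - 1*(-1/9)*(-17009/81) = 148899 + (1/9)*(-17009/81) = 148899 - 17009/729 = 108530362/729 ≈ 1.4888e+5)
-d = -1*108530362/729 = -108530362/729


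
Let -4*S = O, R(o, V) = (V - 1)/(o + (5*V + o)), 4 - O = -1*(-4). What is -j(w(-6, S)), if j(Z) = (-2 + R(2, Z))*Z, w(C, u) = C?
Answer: -135/13 ≈ -10.385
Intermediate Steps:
O = 0 (O = 4 - (-1)*(-4) = 4 - 1*4 = 4 - 4 = 0)
R(o, V) = (-1 + V)/(2*o + 5*V) (R(o, V) = (-1 + V)/(o + (o + 5*V)) = (-1 + V)/(2*o + 5*V))
S = 0 (S = -¼*0 = 0)
j(Z) = Z*(-2 + (-1 + Z)/(4 + 5*Z)) (j(Z) = (-2 + (-1 + Z)/(2*2 + 5*Z))*Z = (-2 + (-1 + Z)/(4 + 5*Z))*Z = Z*(-2 + (-1 + Z)/(4 + 5*Z)))
-j(w(-6, S)) = -9*(-6)*(-1 - 1*(-6))/(4 + 5*(-6)) = -9*(-6)*(-1 + 6)/(4 - 30) = -9*(-6)*5/(-26) = -9*(-6)*(-1)*5/26 = -1*135/13 = -135/13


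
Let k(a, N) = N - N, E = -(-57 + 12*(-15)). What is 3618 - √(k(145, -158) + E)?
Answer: 3618 - √237 ≈ 3602.6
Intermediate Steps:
E = 237 (E = -(-57 - 180) = -1*(-237) = 237)
k(a, N) = 0
3618 - √(k(145, -158) + E) = 3618 - √(0 + 237) = 3618 - √237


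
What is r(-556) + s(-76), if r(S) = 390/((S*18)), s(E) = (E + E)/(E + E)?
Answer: 1603/1668 ≈ 0.96103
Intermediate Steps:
s(E) = 1 (s(E) = (2*E)/((2*E)) = (2*E)*(1/(2*E)) = 1)
r(S) = 65/(3*S) (r(S) = 390/((18*S)) = 390*(1/(18*S)) = 65/(3*S))
r(-556) + s(-76) = (65/3)/(-556) + 1 = (65/3)*(-1/556) + 1 = -65/1668 + 1 = 1603/1668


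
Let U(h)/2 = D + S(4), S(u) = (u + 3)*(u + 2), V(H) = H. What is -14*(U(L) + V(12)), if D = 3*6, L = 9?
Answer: -1848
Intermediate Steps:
S(u) = (2 + u)*(3 + u) (S(u) = (3 + u)*(2 + u) = (2 + u)*(3 + u))
D = 18
U(h) = 120 (U(h) = 2*(18 + (6 + 4² + 5*4)) = 2*(18 + (6 + 16 + 20)) = 2*(18 + 42) = 2*60 = 120)
-14*(U(L) + V(12)) = -14*(120 + 12) = -14*132 = -1848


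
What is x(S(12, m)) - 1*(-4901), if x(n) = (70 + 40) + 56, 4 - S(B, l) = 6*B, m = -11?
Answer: 5067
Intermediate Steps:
S(B, l) = 4 - 6*B
x(n) = 166 (x(n) = 110 + 56 = 166)
x(S(12, m)) - 1*(-4901) = 166 - 1*(-4901) = 166 + 4901 = 5067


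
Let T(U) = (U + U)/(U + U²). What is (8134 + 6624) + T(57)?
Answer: 427983/29 ≈ 14758.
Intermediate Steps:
T(U) = 2*U/(U + U²) (T(U) = (2*U)/(U + U²) = 2*U/(U + U²))
(8134 + 6624) + T(57) = (8134 + 6624) + 2/(1 + 57) = 14758 + 2/58 = 14758 + 2*(1/58) = 14758 + 1/29 = 427983/29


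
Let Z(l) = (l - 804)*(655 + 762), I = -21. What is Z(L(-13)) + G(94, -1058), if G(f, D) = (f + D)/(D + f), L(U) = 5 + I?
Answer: -1161939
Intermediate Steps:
L(U) = -16 (L(U) = 5 - 21 = -16)
G(f, D) = 1 (G(f, D) = (D + f)/(D + f) = 1)
Z(l) = -1139268 + 1417*l (Z(l) = (-804 + l)*1417 = -1139268 + 1417*l)
Z(L(-13)) + G(94, -1058) = (-1139268 + 1417*(-16)) + 1 = (-1139268 - 22672) + 1 = -1161940 + 1 = -1161939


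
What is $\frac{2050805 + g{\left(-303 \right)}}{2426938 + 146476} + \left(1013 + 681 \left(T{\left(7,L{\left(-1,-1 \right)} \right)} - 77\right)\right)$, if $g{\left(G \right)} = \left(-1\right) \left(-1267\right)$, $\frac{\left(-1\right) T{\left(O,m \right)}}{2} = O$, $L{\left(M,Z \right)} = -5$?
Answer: $- \frac{78434059270}{1286707} \approx -60957.0$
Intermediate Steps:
$T{\left(O,m \right)} = - 2 O$
$g{\left(G \right)} = 1267$
$\frac{2050805 + g{\left(-303 \right)}}{2426938 + 146476} + \left(1013 + 681 \left(T{\left(7,L{\left(-1,-1 \right)} \right)} - 77\right)\right) = \frac{2050805 + 1267}{2426938 + 146476} + \left(1013 + 681 \left(\left(-2\right) 7 - 77\right)\right) = \frac{2052072}{2573414} + \left(1013 + 681 \left(-14 - 77\right)\right) = 2052072 \cdot \frac{1}{2573414} + \left(1013 + 681 \left(-91\right)\right) = \frac{1026036}{1286707} + \left(1013 - 61971\right) = \frac{1026036}{1286707} - 60958 = - \frac{78434059270}{1286707}$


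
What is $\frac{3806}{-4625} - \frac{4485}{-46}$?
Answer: $\frac{894263}{9250} \approx 96.677$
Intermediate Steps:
$\frac{3806}{-4625} - \frac{4485}{-46} = 3806 \left(- \frac{1}{4625}\right) - - \frac{195}{2} = - \frac{3806}{4625} + \frac{195}{2} = \frac{894263}{9250}$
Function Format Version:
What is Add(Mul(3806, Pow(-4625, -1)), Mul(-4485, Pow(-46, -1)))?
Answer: Rational(894263, 9250) ≈ 96.677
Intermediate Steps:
Add(Mul(3806, Pow(-4625, -1)), Mul(-4485, Pow(-46, -1))) = Add(Mul(3806, Rational(-1, 4625)), Mul(-4485, Rational(-1, 46))) = Add(Rational(-3806, 4625), Rational(195, 2)) = Rational(894263, 9250)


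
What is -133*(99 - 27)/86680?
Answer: -1197/10835 ≈ -0.11048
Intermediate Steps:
-133*(99 - 27)/86680 = -133*72*(1/86680) = -9576*1/86680 = -1197/10835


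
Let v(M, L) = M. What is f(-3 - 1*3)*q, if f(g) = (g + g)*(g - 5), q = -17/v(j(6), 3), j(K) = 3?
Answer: -748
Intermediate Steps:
q = -17/3 ≈ -5.6667
f(g) = 2*g*(-5 + g) (f(g) = (2*g)*(-5 + g) = 2*g*(-5 + g))
f(-3 - 1*3)*q = (2*(-3 - 1*3)*(-5 + (-3 - 1*3)))*(-17/3) = (2*(-3 - 3)*(-5 + (-3 - 3)))*(-17/3) = (2*(-6)*(-5 - 6))*(-17/3) = (2*(-6)*(-11))*(-17/3) = 132*(-17/3) = -748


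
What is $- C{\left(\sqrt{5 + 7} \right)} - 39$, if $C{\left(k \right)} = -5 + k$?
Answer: $-34 - 2 \sqrt{3} \approx -37.464$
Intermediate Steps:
$- C{\left(\sqrt{5 + 7} \right)} - 39 = - (-5 + \sqrt{5 + 7}) - 39 = - (-5 + \sqrt{12}) - 39 = - (-5 + 2 \sqrt{3}) - 39 = \left(5 - 2 \sqrt{3}\right) - 39 = -34 - 2 \sqrt{3}$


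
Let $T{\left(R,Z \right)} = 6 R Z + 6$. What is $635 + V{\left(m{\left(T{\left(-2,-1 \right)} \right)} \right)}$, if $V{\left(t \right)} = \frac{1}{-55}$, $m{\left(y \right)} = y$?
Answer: $\frac{34924}{55} \approx 634.98$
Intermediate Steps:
$T{\left(R,Z \right)} = 6 + 6 R Z$ ($T{\left(R,Z \right)} = 6 R Z + 6 = 6 + 6 R Z$)
$V{\left(t \right)} = - \frac{1}{55}$
$635 + V{\left(m{\left(T{\left(-2,-1 \right)} \right)} \right)} = 635 - \frac{1}{55} = \frac{34924}{55}$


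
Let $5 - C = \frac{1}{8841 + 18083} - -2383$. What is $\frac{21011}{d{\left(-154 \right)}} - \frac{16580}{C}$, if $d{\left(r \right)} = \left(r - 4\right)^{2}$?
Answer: $\frac{12489162613883}{1598326915172} \approx 7.8139$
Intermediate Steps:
$C = - \frac{64025273}{26924}$ ($C = 5 - \left(\frac{1}{8841 + 18083} - -2383\right) = 5 - \left(\frac{1}{26924} + 2383\right) = 5 - \frac{64159893}{26924} = - \frac{64025273}{26924} \approx -2378.0$)
$d{\left(r \right)} = \left(-4 + r\right)^{2}$
$\frac{21011}{d{\left(-154 \right)}} - \frac{16580}{C} = \frac{21011}{\left(-4 - 154\right)^{2}} - \frac{16580}{- \frac{64025273}{26924}} = \frac{21011}{\left(-158\right)^{2}} - - \frac{446399920}{64025273} = \frac{21011}{24964} + \frac{446399920}{64025273} = \frac{12489162613883}{1598326915172}$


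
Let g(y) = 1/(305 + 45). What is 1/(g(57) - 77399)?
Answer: -350/27089649 ≈ -1.2920e-5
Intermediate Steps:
g(y) = 1/350
1/(g(57) - 77399) = 1/(1/350 - 77399) = 1/(-27089649/350) = -350/27089649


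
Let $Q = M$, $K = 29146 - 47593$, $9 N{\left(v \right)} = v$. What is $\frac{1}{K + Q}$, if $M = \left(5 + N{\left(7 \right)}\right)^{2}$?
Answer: $- \frac{81}{1491503} \approx -5.4308 \cdot 10^{-5}$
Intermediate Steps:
$N{\left(v \right)} = \frac{v}{9}$
$K = -18447$
$M = \frac{2704}{81}$ ($M = \left(5 + \frac{1}{9} \cdot 7\right)^{2} = \left(5 + \frac{7}{9}\right)^{2} = \left(\frac{52}{9}\right)^{2} = \frac{2704}{81} \approx 33.383$)
$Q = \frac{2704}{81} \approx 33.383$
$\frac{1}{K + Q} = \frac{1}{-18447 + \frac{2704}{81}} = \frac{1}{- \frac{1491503}{81}} = - \frac{81}{1491503}$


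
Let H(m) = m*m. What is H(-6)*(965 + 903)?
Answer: 67248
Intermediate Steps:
H(m) = m²
H(-6)*(965 + 903) = (-6)²*(965 + 903) = 36*1868 = 67248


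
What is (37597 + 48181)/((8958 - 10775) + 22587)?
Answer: 42889/10385 ≈ 4.1299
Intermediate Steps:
(37597 + 48181)/((8958 - 10775) + 22587) = 85778/(-1817 + 22587) = 85778/20770 = 85778*(1/20770) = 42889/10385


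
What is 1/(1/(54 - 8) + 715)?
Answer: 46/32891 ≈ 0.0013986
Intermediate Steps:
1/(1/(54 - 8) + 715) = 1/(1/46 + 715) = 1/(32891/46) = 46/32891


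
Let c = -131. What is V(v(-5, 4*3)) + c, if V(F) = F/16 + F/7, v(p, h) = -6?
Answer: -7405/56 ≈ -132.23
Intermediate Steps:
V(F) = 23*F/112 (V(F) = F*(1/16) + F*(⅐) = F/16 + F/7 = 23*F/112)
V(v(-5, 4*3)) + c = (23/112)*(-6) - 131 = -69/56 - 131 = -7405/56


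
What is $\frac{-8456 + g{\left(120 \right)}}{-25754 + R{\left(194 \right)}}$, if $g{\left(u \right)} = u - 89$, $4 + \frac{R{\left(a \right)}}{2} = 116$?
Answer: $\frac{1685}{5106} \approx 0.33$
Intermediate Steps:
$R{\left(a \right)} = 224$ ($R{\left(a \right)} = -8 + 2 \cdot 116 = -8 + 232 = 224$)
$g{\left(u \right)} = -89 + u$
$\frac{-8456 + g{\left(120 \right)}}{-25754 + R{\left(194 \right)}} = \frac{-8456 + \left(-89 + 120\right)}{-25754 + 224} = \frac{-8456 + 31}{-25530} = \left(-8425\right) \left(- \frac{1}{25530}\right) = \frac{1685}{5106}$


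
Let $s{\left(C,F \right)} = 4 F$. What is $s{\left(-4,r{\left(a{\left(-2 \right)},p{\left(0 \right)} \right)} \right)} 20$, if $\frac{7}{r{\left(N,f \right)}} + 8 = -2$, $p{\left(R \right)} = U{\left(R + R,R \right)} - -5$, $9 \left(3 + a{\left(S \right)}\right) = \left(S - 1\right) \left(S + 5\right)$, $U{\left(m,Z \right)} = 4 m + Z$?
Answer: $-56$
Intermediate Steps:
$U{\left(m,Z \right)} = Z + 4 m$
$a{\left(S \right)} = -3 + \frac{\left(-1 + S\right) \left(5 + S\right)}{9}$ ($a{\left(S \right)} = -3 + \frac{\left(S - 1\right) \left(S + 5\right)}{9} = -3 + \frac{\left(-1 + S\right) \left(5 + S\right)}{9}$)
$p{\left(R \right)} = 5 + 9 R$ ($p{\left(R \right)} = \left(R + 4 \left(R + R\right)\right) - -5 = \left(R + 4 \cdot 2 R\right) + 5 = \left(R + 8 R\right) + 5 = 9 R + 5 = 5 + 9 R$)
$r{\left(N,f \right)} = - \frac{7}{10}$ ($r{\left(N,f \right)} = \frac{7}{-8 - 2} = \frac{7}{-10} = 7 \left(- \frac{1}{10}\right) = - \frac{7}{10}$)
$s{\left(-4,r{\left(a{\left(-2 \right)},p{\left(0 \right)} \right)} \right)} 20 = 4 \left(- \frac{7}{10}\right) 20 = \left(- \frac{14}{5}\right) 20 = -56$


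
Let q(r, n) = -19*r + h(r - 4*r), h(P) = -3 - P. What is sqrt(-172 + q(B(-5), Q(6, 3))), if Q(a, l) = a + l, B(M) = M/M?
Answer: I*sqrt(191) ≈ 13.82*I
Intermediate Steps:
B(M) = 1
q(r, n) = -3 - 16*r (q(r, n) = -19*r + (-3 - (r - 4*r)) = -19*r + (-3 - (-3)*r) = -19*r + (-3 + 3*r) = -3 - 16*r)
sqrt(-172 + q(B(-5), Q(6, 3))) = sqrt(-172 + (-3 - 16*1)) = sqrt(-172 + (-3 - 16)) = sqrt(-172 - 19) = sqrt(-191) = I*sqrt(191)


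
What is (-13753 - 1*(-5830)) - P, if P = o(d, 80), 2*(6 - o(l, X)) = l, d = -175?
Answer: -16033/2 ≈ -8016.5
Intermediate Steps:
o(l, X) = 6 - l/2
P = 187/2 (P = 6 - ½*(-175) = 6 + 175/2 = 187/2 ≈ 93.500)
(-13753 - 1*(-5830)) - P = (-13753 - 1*(-5830)) - 1*187/2 = (-13753 + 5830) - 187/2 = -7923 - 187/2 = -16033/2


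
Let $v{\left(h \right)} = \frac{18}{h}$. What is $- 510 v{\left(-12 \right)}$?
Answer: $765$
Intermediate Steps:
$- 510 v{\left(-12 \right)} = - 510 \frac{18}{-12} = - 510 \cdot 18 \left(- \frac{1}{12}\right) = \left(-510\right) \left(- \frac{3}{2}\right) = 765$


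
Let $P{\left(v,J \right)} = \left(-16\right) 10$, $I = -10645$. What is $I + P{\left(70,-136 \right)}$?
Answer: $-10805$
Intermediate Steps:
$P{\left(v,J \right)} = -160$
$I + P{\left(70,-136 \right)} = -10645 - 160 = -10805$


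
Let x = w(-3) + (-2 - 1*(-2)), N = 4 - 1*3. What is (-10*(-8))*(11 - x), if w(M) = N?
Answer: 800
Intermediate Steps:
N = 1 (N = 4 - 3 = 1)
w(M) = 1
x = 1 (x = 1 + (-2 - 1*(-2)) = 1 + (-2 + 2) = 1 + 0 = 1)
(-10*(-8))*(11 - x) = (-10*(-8))*(11 - 1*1) = 80*(11 - 1) = 80*10 = 800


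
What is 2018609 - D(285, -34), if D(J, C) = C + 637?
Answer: 2018006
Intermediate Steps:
D(J, C) = 637 + C
2018609 - D(285, -34) = 2018609 - (637 - 34) = 2018609 - 1*603 = 2018609 - 603 = 2018006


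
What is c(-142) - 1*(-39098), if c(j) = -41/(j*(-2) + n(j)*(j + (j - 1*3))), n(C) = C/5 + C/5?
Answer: 3242318739/82928 ≈ 39098.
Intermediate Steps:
n(C) = 2*C/5 (n(C) = C*(⅕) + C*(⅕) = C/5 + C/5 = 2*C/5)
c(j) = -41/(-2*j + 2*j*(-3 + 2*j)/5) (c(j) = -41/(j*(-2) + (2*j/5)*(j + (j - 1*3))) = -41/(-2*j + (2*j/5)*(j + (j - 3))) = -41/(-2*j + (2*j/5)*(j + (-3 + j))) = -41/(-2*j + (2*j/5)*(-3 + 2*j)) = -41/(-2*j + 2*j*(-3 + 2*j)/5))
c(-142) - 1*(-39098) = (205/4)/(-142*(4 - 1*(-142))) - 1*(-39098) = (205/4)*(-1/142)/(4 + 142) + 39098 = (205/4)*(-1/142)/146 + 39098 = (205/4)*(-1/142)*(1/146) + 39098 = -205/82928 + 39098 = 3242318739/82928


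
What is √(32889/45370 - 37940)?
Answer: I*√78095603812070/45370 ≈ 194.78*I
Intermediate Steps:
√(32889/45370 - 37940) = √(-1721304911/45370) = I*√78095603812070/45370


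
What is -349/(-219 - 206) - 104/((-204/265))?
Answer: 173297/1275 ≈ 135.92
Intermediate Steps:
-349/(-219 - 206) - 104/((-204/265)) = -349/(-425) - 104/((-204*1/265)) = -349*(-1/425) - 104/(-204/265) = 349/425 - 104*(-265/204) = 349/425 + 6890/51 = 173297/1275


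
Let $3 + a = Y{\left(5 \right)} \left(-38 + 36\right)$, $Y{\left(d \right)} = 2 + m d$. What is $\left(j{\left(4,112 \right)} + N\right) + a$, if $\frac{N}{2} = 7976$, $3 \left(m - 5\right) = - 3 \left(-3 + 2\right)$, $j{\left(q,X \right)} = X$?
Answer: $15997$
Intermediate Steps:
$m = 6$ ($m = 5 + \frac{\left(-3\right) \left(-3 + 2\right)}{3} = 5 + \frac{\left(-3\right) \left(-1\right)}{3} = 5 + \frac{1}{3} \cdot 3 = 5 + 1 = 6$)
$Y{\left(d \right)} = 2 + 6 d$
$N = 15952$ ($N = 2 \cdot 7976 = 15952$)
$a = -67$ ($a = -3 + \left(2 + 6 \cdot 5\right) \left(-38 + 36\right) = -3 + \left(2 + 30\right) \left(-2\right) = -3 + 32 \left(-2\right) = -3 - 64 = -67$)
$\left(j{\left(4,112 \right)} + N\right) + a = \left(112 + 15952\right) - 67 = 16064 - 67 = 15997$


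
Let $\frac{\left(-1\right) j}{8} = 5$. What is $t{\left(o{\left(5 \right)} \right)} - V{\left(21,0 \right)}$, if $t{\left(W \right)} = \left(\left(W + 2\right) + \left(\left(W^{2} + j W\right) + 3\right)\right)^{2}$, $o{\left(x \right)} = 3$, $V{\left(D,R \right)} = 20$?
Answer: $10589$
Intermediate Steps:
$j = -40$ ($j = \left(-8\right) 5 = -40$)
$t{\left(W \right)} = \left(5 + W^{2} - 39 W\right)^{2}$ ($t{\left(W \right)} = \left(\left(W + 2\right) + \left(\left(W^{2} - 40 W\right) + 3\right)\right)^{2} = \left(\left(2 + W\right) + \left(3 + W^{2} - 40 W\right)\right)^{2} = \left(5 + W^{2} - 39 W\right)^{2}$)
$t{\left(o{\left(5 \right)} \right)} - V{\left(21,0 \right)} = \left(5 + 3^{2} - 117\right)^{2} - 20 = \left(5 + 9 - 117\right)^{2} - 20 = \left(-103\right)^{2} - 20 = 10609 - 20 = 10589$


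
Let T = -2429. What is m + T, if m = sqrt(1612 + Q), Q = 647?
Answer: -2429 + 3*sqrt(251) ≈ -2381.5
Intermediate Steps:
m = 3*sqrt(251) (m = sqrt(1612 + 647) = sqrt(2259) = 3*sqrt(251) ≈ 47.529)
m + T = 3*sqrt(251) - 2429 = -2429 + 3*sqrt(251)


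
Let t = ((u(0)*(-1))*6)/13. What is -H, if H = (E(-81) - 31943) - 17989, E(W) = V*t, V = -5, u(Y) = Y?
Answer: 49932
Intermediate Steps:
t = 0 (t = ((0*(-1))*6)/13 = (0*6)*(1/13) = 0*(1/13) = 0)
E(W) = 0 (E(W) = -5*0 = 0)
H = -49932 (H = (0 - 31943) - 17989 = -31943 - 17989 = -49932)
-H = -1*(-49932) = 49932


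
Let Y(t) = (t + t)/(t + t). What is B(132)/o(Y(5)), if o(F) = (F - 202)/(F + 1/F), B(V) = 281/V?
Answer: -281/13266 ≈ -0.021182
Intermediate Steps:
Y(t) = 1 (Y(t) = (2*t)/((2*t)) = (2*t)*(1/(2*t)) = 1)
o(F) = (-202 + F)/(F + 1/F)
B(132)/o(Y(5)) = (281/132)/((1*(-202 + 1)/(1 + 1**2))) = (281*(1/132))/((1*(-201)/(1 + 1))) = 281/(132*((1*(-201)/2))) = 281/(132*((1*(1/2)*(-201)))) = 281/(132*(-201/2)) = (281/132)*(-2/201) = -281/13266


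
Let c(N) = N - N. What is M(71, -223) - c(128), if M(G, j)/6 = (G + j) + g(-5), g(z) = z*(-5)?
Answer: -762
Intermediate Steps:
c(N) = 0
g(z) = -5*z
M(G, j) = 150 + 6*G + 6*j (M(G, j) = 6*((G + j) - 5*(-5)) = 6*((G + j) + 25) = 6*(25 + G + j) = 150 + 6*G + 6*j)
M(71, -223) - c(128) = (150 + 6*71 + 6*(-223)) - 1*0 = (150 + 426 - 1338) + 0 = -762 + 0 = -762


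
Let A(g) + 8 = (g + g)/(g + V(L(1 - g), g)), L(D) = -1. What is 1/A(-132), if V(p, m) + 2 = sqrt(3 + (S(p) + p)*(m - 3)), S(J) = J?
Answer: -13261/79424 - 33*sqrt(273)/79424 ≈ -0.17383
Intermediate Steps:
V(p, m) = -2 + sqrt(3 + 2*p*(-3 + m)) (V(p, m) = -2 + sqrt(3 + (p + p)*(m - 3)) = -2 + sqrt(3 + (2*p)*(-3 + m)) = -2 + sqrt(3 + 2*p*(-3 + m)))
A(g) = -8 + 2*g/(-2 + g + sqrt(9 - 2*g)) (A(g) = -8 + (g + g)/(g + (-2 + sqrt(3 - 6*(-1) + 2*g*(-1)))) = -8 + (2*g)/(g + (-2 + sqrt(3 + 6 - 2*g))) = -8 + (2*g)/(g + (-2 + sqrt(9 - 2*g))) = -8 + (2*g)/(-2 + g + sqrt(9 - 2*g)) = -8 + 2*g/(-2 + g + sqrt(9 - 2*g)))
1/A(-132) = 1/(2*(8 - 4*sqrt(9 - 2*(-132)) - 3*(-132))/(-2 - 132 + sqrt(9 - 2*(-132)))) = 1/(2*(8 - 4*sqrt(9 + 264) + 396)/(-2 - 132 + sqrt(9 + 264))) = 1/(2*(8 - 4*sqrt(273) + 396)/(-2 - 132 + sqrt(273))) = 1/(2*(404 - 4*sqrt(273))/(-134 + sqrt(273))) = (-134 + sqrt(273))/(2*(404 - 4*sqrt(273)))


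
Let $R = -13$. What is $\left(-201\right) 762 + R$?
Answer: $-153175$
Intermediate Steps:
$\left(-201\right) 762 + R = \left(-201\right) 762 - 13 = -153162 - 13 = -153175$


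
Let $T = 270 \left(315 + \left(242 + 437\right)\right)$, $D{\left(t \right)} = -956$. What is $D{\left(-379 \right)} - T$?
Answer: $-269336$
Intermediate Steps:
$T = 268380$ ($T = 270 \left(315 + 679\right) = 270 \cdot 994 = 268380$)
$D{\left(-379 \right)} - T = -956 - 268380 = -269336$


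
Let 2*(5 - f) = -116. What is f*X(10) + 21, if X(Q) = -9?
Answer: -546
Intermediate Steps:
f = 63 (f = 5 - ½*(-116) = 5 + 58 = 63)
f*X(10) + 21 = 63*(-9) + 21 = -567 + 21 = -546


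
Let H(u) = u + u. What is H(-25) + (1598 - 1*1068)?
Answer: 480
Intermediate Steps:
H(u) = 2*u
H(-25) + (1598 - 1*1068) = 2*(-25) + (1598 - 1*1068) = -50 + (1598 - 1068) = -50 + 530 = 480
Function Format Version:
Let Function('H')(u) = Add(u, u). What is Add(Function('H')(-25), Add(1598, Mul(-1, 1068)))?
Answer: 480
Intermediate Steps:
Function('H')(u) = Mul(2, u)
Add(Function('H')(-25), Add(1598, Mul(-1, 1068))) = Add(Mul(2, -25), Add(1598, Mul(-1, 1068))) = Add(-50, Add(1598, -1068)) = Add(-50, 530) = 480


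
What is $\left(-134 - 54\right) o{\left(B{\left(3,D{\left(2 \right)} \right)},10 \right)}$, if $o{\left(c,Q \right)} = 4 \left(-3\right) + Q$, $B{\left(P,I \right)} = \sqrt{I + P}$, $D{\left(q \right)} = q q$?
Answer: $376$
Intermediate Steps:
$D{\left(q \right)} = q^{2}$
$o{\left(c,Q \right)} = -12 + Q$
$\left(-134 - 54\right) o{\left(B{\left(3,D{\left(2 \right)} \right)},10 \right)} = \left(-134 - 54\right) \left(-12 + 10\right) = \left(-188\right) \left(-2\right) = 376$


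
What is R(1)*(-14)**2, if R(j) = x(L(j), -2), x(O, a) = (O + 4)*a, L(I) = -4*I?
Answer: 0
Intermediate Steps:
x(O, a) = a*(4 + O) (x(O, a) = (4 + O)*a = a*(4 + O))
R(j) = -8 + 8*j (R(j) = -2*(4 - 4*j) = -8 + 8*j)
R(1)*(-14)**2 = (-8 + 8*1)*(-14)**2 = (-8 + 8)*196 = 0*196 = 0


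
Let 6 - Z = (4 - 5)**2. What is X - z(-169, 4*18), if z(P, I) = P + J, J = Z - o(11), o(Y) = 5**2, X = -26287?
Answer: -26098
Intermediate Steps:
o(Y) = 25
Z = 5 (Z = 6 - (4 - 5)**2 = 6 - 1*(-1)**2 = 6 - 1*1 = 6 - 1 = 5)
J = -20 (J = 5 - 1*25 = 5 - 25 = -20)
z(P, I) = -20 + P (z(P, I) = P - 20 = -20 + P)
X - z(-169, 4*18) = -26287 - (-20 - 169) = -26287 - 1*(-189) = -26287 + 189 = -26098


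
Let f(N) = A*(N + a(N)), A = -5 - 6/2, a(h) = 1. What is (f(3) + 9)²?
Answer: 529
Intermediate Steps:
A = -8 (A = -5 - 6/2 = -5 - 1*3 = -5 - 3 = -8)
f(N) = -8 - 8*N (f(N) = -8*(N + 1) = -8*(1 + N) = -8 - 8*N)
(f(3) + 9)² = ((-8 - 8*3) + 9)² = ((-8 - 24) + 9)² = (-32 + 9)² = (-23)² = 529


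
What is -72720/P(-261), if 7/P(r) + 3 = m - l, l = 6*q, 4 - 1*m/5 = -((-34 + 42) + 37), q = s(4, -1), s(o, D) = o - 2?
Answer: -16725600/7 ≈ -2.3894e+6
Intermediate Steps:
s(o, D) = -2 + o
q = 2 (q = -2 + 4 = 2)
m = 245 (m = 20 - (-5)*((-34 + 42) + 37) = 20 - (-5)*(8 + 37) = 20 - (-5)*45 = 20 - 5*(-45) = 20 + 225 = 245)
l = 12 (l = 6*2 = 12)
P(r) = 7/230 (P(r) = 7/(-3 + (245 - 1*12)) = 7/(-3 + (245 - 12)) = 7/(-3 + 233) = 7/230)
-72720/P(-261) = -72720/7/230 = -72720*230/7 = -16725600/7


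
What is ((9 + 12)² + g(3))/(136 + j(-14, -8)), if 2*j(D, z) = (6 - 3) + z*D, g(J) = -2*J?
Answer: 290/129 ≈ 2.2481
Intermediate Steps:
j(D, z) = 3/2 + D*z/2 (j(D, z) = ((6 - 3) + z*D)/2 = (3 + D*z)/2 = 3/2 + D*z/2)
((9 + 12)² + g(3))/(136 + j(-14, -8)) = ((9 + 12)² - 2*3)/(136 + (3/2 + (½)*(-14)*(-8))) = (21² - 6)/(136 + (3/2 + 56)) = (441 - 6)/(136 + 115/2) = 435/(387/2) = 435*(2/387) = 290/129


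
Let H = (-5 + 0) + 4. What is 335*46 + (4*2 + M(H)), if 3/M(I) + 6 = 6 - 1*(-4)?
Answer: 61675/4 ≈ 15419.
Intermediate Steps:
H = -1 (H = -5 + 4 = -1)
M(I) = 3/4 (M(I) = 3/(-6 + (6 - 1*(-4))) = 3/(-6 + (6 + 4)) = 3/(-6 + 10) = 3/4)
335*46 + (4*2 + M(H)) = 335*46 + (4*2 + 3/4) = 15410 + (8 + 3/4) = 15410 + 35/4 = 61675/4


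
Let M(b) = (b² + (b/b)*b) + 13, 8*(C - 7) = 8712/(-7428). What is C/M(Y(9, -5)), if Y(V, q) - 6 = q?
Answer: 16969/37140 ≈ 0.45689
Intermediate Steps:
Y(V, q) = 6 + q
C = 16969/2476 (C = 7 + (8712/(-7428))/8 = 7 + (8712*(-1/7428))/8 = 7 + (⅛)*(-726/619) = 7 - 363/2476 = 16969/2476 ≈ 6.8534)
M(b) = 13 + b + b² (M(b) = (b² + 1*b) + 13 = (b² + b) + 13 = (b + b²) + 13 = 13 + b + b²)
C/M(Y(9, -5)) = 16969/(2476*(13 + (6 - 5) + (6 - 5)²)) = 16969/(2476*(13 + 1 + 1²)) = 16969/(2476*(13 + 1 + 1)) = (16969/2476)/15 = (16969/2476)*(1/15) = 16969/37140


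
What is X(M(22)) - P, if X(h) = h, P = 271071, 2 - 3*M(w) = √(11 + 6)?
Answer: -813211/3 - √17/3 ≈ -2.7107e+5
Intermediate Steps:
M(w) = ⅔ - √17/3 (M(w) = ⅔ - √(11 + 6)/3 = ⅔ - √17/3)
X(M(22)) - P = (⅔ - √17/3) - 1*271071 = (⅔ - √17/3) - 271071 = -813211/3 - √17/3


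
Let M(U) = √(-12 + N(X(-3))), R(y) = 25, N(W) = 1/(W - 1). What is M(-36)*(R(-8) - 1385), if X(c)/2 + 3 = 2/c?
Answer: -272*I*√303 ≈ -4734.7*I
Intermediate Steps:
X(c) = -6 + 4/c (X(c) = -6 + 2*(2/c) = -6 + 4/c)
N(W) = 1/(-1 + W)
M(U) = I*√303/5 (M(U) = √(-12 + 1/(-1 + (-6 + 4/(-3)))) = √(-12 + 1/(-1 + (-6 + 4*(-⅓)))) = √(-12 + 1/(-1 + (-6 - 4/3))) = √(-12 + 1/(-1 - 22/3)) = √(-12 + 1/(-25/3)) = √(-12 - 3/25) = √(-303/25) = I*√303/5)
M(-36)*(R(-8) - 1385) = (I*√303/5)*(25 - 1385) = (I*√303/5)*(-1360) = -272*I*√303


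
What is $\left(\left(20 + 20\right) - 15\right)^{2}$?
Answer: $625$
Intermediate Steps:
$\left(\left(20 + 20\right) - 15\right)^{2} = \left(40 - 15\right)^{2} = 25^{2} = 625$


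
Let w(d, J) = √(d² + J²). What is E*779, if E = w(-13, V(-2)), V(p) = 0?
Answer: 10127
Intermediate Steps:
w(d, J) = √(J² + d²)
E = 13 (E = √(0² + (-13)²) = √(0 + 169) = √169 = 13)
E*779 = 13*779 = 10127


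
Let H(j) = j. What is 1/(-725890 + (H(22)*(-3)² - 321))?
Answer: -1/726013 ≈ -1.3774e-6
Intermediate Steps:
1/(-725890 + (H(22)*(-3)² - 321)) = 1/(-725890 + (22*(-3)² - 321)) = 1/(-725890 + (22*9 - 321)) = 1/(-725890 + (198 - 321)) = 1/(-725890 - 123) = 1/(-726013) = -1/726013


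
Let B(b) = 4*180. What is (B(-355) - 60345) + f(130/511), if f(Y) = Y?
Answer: -30468245/511 ≈ -59625.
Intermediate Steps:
B(b) = 720
(B(-355) - 60345) + f(130/511) = (720 - 60345) + 130/511 = -59625 + 130*(1/511) = -59625 + 130/511 = -30468245/511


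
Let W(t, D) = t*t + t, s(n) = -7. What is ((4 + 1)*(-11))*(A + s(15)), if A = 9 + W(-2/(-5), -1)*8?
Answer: -1782/5 ≈ -356.40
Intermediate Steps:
W(t, D) = t + t² (W(t, D) = t² + t = t + t²)
A = 337/25 (A = 9 + ((-2/(-5))*(1 - 2/(-5)))*8 = 9 + ((-2*(-⅕))*(1 - 2*(-⅕)))*8 = 9 + (2*(1 + ⅖)/5)*8 = 9 + ((⅖)*(7/5))*8 = 9 + (14/25)*8 = 9 + 112/25 = 337/25 ≈ 13.480)
((4 + 1)*(-11))*(A + s(15)) = ((4 + 1)*(-11))*(337/25 - 7) = (5*(-11))*(162/25) = -55*162/25 = -1782/5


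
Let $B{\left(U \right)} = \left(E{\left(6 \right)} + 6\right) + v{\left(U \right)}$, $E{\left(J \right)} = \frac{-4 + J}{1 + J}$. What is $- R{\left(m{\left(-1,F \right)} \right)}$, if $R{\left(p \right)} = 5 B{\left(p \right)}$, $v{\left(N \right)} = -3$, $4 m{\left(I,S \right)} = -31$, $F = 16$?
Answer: $- \frac{115}{7} \approx -16.429$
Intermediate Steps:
$m{\left(I,S \right)} = - \frac{31}{4}$ ($m{\left(I,S \right)} = \frac{1}{4} \left(-31\right) = - \frac{31}{4}$)
$E{\left(J \right)} = \frac{-4 + J}{1 + J}$
$B{\left(U \right)} = \frac{23}{7}$ ($B{\left(U \right)} = \left(\frac{-4 + 6}{1 + 6} + 6\right) - 3 = \left(\frac{1}{7} \cdot 2 + 6\right) - 3 = \left(\frac{2}{7} + 6\right) - 3 = \frac{44}{7} - 3 = \frac{23}{7}$)
$R{\left(p \right)} = \frac{115}{7}$ ($R{\left(p \right)} = 5 \cdot \frac{23}{7} = \frac{115}{7}$)
$- R{\left(m{\left(-1,F \right)} \right)} = \left(-1\right) \frac{115}{7} = - \frac{115}{7}$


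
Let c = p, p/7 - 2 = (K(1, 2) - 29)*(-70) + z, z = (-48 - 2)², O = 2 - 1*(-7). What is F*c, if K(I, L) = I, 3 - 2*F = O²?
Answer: -1218126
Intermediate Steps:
O = 9 (O = 2 + 7 = 9)
z = 2500 (z = (-50)² = 2500)
F = -39 (F = 3/2 - ½*9² = 3/2 - ½*81 = 3/2 - 81/2 = -39)
p = 31234 (p = 14 + 7*((1 - 29)*(-70) + 2500) = 14 + 7*(-28*(-70) + 2500) = 14 + 7*(1960 + 2500) = 14 + 7*4460 = 14 + 31220 = 31234)
c = 31234
F*c = -39*31234 = -1218126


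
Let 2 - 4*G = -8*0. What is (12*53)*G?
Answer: 318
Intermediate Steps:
G = 1/2 (G = 1/2 - (-2)*0 = 1/2 - 1/4*0 = 1/2 + 0 = 1/2 ≈ 0.50000)
(12*53)*G = (12*53)*(1/2) = 636*(1/2) = 318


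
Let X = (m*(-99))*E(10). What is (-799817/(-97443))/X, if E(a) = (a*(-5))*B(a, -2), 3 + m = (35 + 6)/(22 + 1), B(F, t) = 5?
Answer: -18395791/67527999000 ≈ -0.00027242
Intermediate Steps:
m = -28/23 (m = -3 + (35 + 6)/(22 + 1) = -3 + 41/23 = -28/23 ≈ -1.2174)
E(a) = -25*a (E(a) = (a*(-5))*5 = -5*a*5 = -25*a)
X = -693000/23 (X = (-28/23*(-99))*(-25*10) = (2772/23)*(-250) = -693000/23 ≈ -30130.)
(-799817/(-97443))/X = (-799817/(-97443))/(-693000/23) = -799817*(-1/97443)*(-23/693000) = (799817/97443)*(-23/693000) = -18395791/67527999000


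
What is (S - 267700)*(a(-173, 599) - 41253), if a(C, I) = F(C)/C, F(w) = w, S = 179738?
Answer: 3628608424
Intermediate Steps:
a(C, I) = 1 (a(C, I) = C/C = 1)
(S - 267700)*(a(-173, 599) - 41253) = (179738 - 267700)*(1 - 41253) = -87962*(-41252) = 3628608424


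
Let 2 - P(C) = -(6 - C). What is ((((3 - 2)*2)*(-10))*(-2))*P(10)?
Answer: -80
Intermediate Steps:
P(C) = 8 - C (P(C) = 2 - (-1)*(6 - C) = 2 - (-6 + C) = 2 + (6 - C) = 8 - C)
((((3 - 2)*2)*(-10))*(-2))*P(10) = ((((3 - 2)*2)*(-10))*(-2))*(8 - 1*10) = (((1*2)*(-10))*(-2))*(8 - 10) = ((2*(-10))*(-2))*(-2) = -20*(-2)*(-2) = 40*(-2) = -80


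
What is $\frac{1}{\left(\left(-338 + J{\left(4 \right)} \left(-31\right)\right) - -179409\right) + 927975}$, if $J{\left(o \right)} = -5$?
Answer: $\frac{1}{1107201} \approx 9.0318 \cdot 10^{-7}$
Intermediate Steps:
$\frac{1}{\left(\left(-338 + J{\left(4 \right)} \left(-31\right)\right) - -179409\right) + 927975} = \frac{1}{\left(\left(-338 - -155\right) - -179409\right) + 927975} = \frac{1}{\left(\left(-338 + 155\right) + \left(-40547 + 219956\right)\right) + 927975} = \frac{1}{\left(-183 + 179409\right) + 927975} = \frac{1}{179226 + 927975} = \frac{1}{1107201}$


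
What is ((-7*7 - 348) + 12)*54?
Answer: -20790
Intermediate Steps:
((-7*7 - 348) + 12)*54 = ((-49 - 348) + 12)*54 = (-397 + 12)*54 = -385*54 = -20790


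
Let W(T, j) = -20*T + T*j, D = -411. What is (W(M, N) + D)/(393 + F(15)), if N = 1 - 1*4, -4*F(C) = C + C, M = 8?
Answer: -1190/771 ≈ -1.5434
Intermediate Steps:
F(C) = -C/2 (F(C) = -(C + C)/4 = -C/2)
N = -3 (N = 1 - 4 = -3)
(W(M, N) + D)/(393 + F(15)) = (8*(-20 - 3) - 411)/(393 - 1/2*15) = (8*(-23) - 411)/(393 - 15/2) = (-184 - 411)/(771/2) = -595*2/771 = -1190/771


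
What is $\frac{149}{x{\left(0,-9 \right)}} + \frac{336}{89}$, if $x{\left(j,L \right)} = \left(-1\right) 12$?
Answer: $- \frac{9229}{1068} \approx -8.6414$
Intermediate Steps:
$x{\left(j,L \right)} = -12$
$\frac{149}{x{\left(0,-9 \right)}} + \frac{336}{89} = \frac{149}{-12} + \frac{336}{89} = 149 \left(- \frac{1}{12}\right) + 336 \cdot \frac{1}{89} = - \frac{149}{12} + \frac{336}{89} = - \frac{9229}{1068}$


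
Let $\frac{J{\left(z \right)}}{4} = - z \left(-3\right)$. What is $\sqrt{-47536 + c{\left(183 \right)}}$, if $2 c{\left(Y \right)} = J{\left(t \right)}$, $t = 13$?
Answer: $i \sqrt{47458} \approx 217.85 i$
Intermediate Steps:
$J{\left(z \right)} = 12 z$ ($J{\left(z \right)} = 4 - z \left(-3\right) = 4 \cdot 3 z = 12 z$)
$c{\left(Y \right)} = 78$ ($c{\left(Y \right)} = \frac{12 \cdot 13}{2} = \frac{1}{2} \cdot 156 = 78$)
$\sqrt{-47536 + c{\left(183 \right)}} = \sqrt{-47536 + 78} = \sqrt{-47458} = i \sqrt{47458}$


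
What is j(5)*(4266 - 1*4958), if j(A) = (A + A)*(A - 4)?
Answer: -6920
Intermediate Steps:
j(A) = 2*A*(-4 + A) (j(A) = (2*A)*(-4 + A) = 2*A*(-4 + A))
j(5)*(4266 - 1*4958) = (2*5*(-4 + 5))*(4266 - 1*4958) = (2*5*1)*(4266 - 4958) = 10*(-692) = -6920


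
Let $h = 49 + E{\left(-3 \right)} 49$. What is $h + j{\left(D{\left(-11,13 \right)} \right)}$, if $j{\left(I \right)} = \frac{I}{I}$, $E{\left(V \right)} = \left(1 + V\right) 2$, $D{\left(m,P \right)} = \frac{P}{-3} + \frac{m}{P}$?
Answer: $-146$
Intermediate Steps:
$D{\left(m,P \right)} = - \frac{P}{3} + \frac{m}{P}$ ($D{\left(m,P \right)} = P \left(- \frac{1}{3}\right) + \frac{m}{P} = - \frac{P}{3} + \frac{m}{P}$)
$E{\left(V \right)} = 2 + 2 V$
$j{\left(I \right)} = 1$
$h = -147$ ($h = 49 + \left(2 + 2 \left(-3\right)\right) 49 = 49 + \left(2 - 6\right) 49 = 49 - 196 = -147$)
$h + j{\left(D{\left(-11,13 \right)} \right)} = -147 + 1 = -146$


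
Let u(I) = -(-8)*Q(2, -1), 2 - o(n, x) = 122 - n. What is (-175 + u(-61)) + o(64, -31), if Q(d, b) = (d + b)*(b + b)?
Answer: -247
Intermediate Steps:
Q(d, b) = 2*b*(b + d) (Q(d, b) = (b + d)*(2*b) = 2*b*(b + d))
o(n, x) = -120 + n (o(n, x) = 2 - (122 - n) = 2 + (-122 + n) = -120 + n)
u(I) = -16 (u(I) = -(-8)*2*(-1)*(-1 + 2) = -(-8)*2*(-1)*1 = -(-8)*(-2) = -1*16 = -16)
(-175 + u(-61)) + o(64, -31) = (-175 - 16) + (-120 + 64) = -191 - 56 = -247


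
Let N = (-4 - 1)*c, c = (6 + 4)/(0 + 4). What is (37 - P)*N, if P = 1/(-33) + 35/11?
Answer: -27925/66 ≈ -423.11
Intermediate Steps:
P = 104/33 (P = 1*(-1/33) + 35*(1/11) = -1/33 + 35/11 = 104/33 ≈ 3.1515)
c = 5/2 (c = 10/4 = 10*(¼) = 5/2 ≈ 2.5000)
N = -25/2 (N = (-4 - 1)*(5/2) = -5*5/2 = -25/2 ≈ -12.500)
(37 - P)*N = (37 - 1*104/33)*(-25/2) = (37 - 104/33)*(-25/2) = (1117/33)*(-25/2) = -27925/66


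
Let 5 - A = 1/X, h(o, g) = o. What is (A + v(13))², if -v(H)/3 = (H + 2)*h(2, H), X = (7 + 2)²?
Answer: 47416996/6561 ≈ 7227.1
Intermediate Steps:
X = 81 (X = 9² = 81)
v(H) = -12 - 6*H (v(H) = -3*(H + 2)*2 = -3*(2 + H)*2 = -3*(4 + 2*H) = -12 - 6*H)
A = 404/81 (A = 5 - 1/81 = 404/81 ≈ 4.9877)
(A + v(13))² = (404/81 + (-12 - 6*13))² = (404/81 + (-12 - 78))² = (404/81 - 90)² = (-6886/81)² = 47416996/6561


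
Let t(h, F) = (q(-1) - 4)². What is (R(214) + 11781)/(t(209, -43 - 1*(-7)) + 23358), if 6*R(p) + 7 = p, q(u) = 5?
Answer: 23631/46718 ≈ 0.50582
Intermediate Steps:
R(p) = -7/6 + p/6
t(h, F) = 1 (t(h, F) = (5 - 4)² = 1² = 1)
(R(214) + 11781)/(t(209, -43 - 1*(-7)) + 23358) = ((-7/6 + (⅙)*214) + 11781)/(1 + 23358) = ((-7/6 + 107/3) + 11781)/23359 = (69/2 + 11781)*(1/23359) = (23631/2)*(1/23359) = 23631/46718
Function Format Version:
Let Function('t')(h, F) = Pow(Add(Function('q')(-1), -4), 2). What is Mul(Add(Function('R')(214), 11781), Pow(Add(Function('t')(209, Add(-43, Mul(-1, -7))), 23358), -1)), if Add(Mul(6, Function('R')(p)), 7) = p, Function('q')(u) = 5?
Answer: Rational(23631, 46718) ≈ 0.50582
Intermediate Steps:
Function('R')(p) = Add(Rational(-7, 6), Mul(Rational(1, 6), p))
Function('t')(h, F) = 1 (Function('t')(h, F) = Pow(Add(5, -4), 2) = Pow(1, 2) = 1)
Mul(Add(Function('R')(214), 11781), Pow(Add(Function('t')(209, Add(-43, Mul(-1, -7))), 23358), -1)) = Mul(Add(Add(Rational(-7, 6), Mul(Rational(1, 6), 214)), 11781), Pow(Add(1, 23358), -1)) = Mul(Add(Add(Rational(-7, 6), Rational(107, 3)), 11781), Pow(23359, -1)) = Mul(Add(Rational(69, 2), 11781), Rational(1, 23359)) = Mul(Rational(23631, 2), Rational(1, 23359)) = Rational(23631, 46718)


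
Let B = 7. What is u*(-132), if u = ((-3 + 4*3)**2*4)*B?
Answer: -299376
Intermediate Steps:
u = 2268 (u = ((-3 + 4*3)**2*4)*7 = ((-3 + 12)**2*4)*7 = (9**2*4)*7 = (81*4)*7 = 324*7 = 2268)
u*(-132) = 2268*(-132) = -299376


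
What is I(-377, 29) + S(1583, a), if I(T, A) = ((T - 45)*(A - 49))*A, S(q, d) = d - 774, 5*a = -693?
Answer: 1219237/5 ≈ 2.4385e+5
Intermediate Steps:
a = -693/5 (a = (⅕)*(-693) = -693/5 ≈ -138.60)
S(q, d) = -774 + d
I(T, A) = A*(-49 + A)*(-45 + T) (I(T, A) = ((-45 + T)*(-49 + A))*A = ((-49 + A)*(-45 + T))*A = A*(-49 + A)*(-45 + T))
I(-377, 29) + S(1583, a) = 29*(2205 - 49*(-377) - 45*29 + 29*(-377)) + (-774 - 693/5) = 29*(2205 + 18473 - 1305 - 10933) - 4563/5 = 29*8440 - 4563/5 = 244760 - 4563/5 = 1219237/5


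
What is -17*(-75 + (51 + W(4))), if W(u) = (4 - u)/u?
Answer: 408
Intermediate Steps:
W(u) = (4 - u)/u
-17*(-75 + (51 + W(4))) = -17*(-75 + (51 + (4 - 1*4)/4)) = -17*(-75 + (51 + (4 - 4)/4)) = -17*(-75 + (51 + (¼)*0)) = -17*(-75 + (51 + 0)) = -17*(-75 + 51) = -17*(-24) = 408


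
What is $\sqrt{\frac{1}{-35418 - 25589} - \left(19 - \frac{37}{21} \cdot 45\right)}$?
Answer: $\frac{\sqrt{10994353871403}}{427049} \approx 7.7644$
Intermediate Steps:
$\sqrt{\frac{1}{-35418 - 25589} - \left(19 - \frac{37}{21} \cdot 45\right)} = \sqrt{\frac{1}{-61007} - \left(19 - 37 \cdot \frac{1}{21} \cdot 45\right)} = \sqrt{- \frac{1}{61007} + \left(-19 + \frac{37}{21} \cdot 45\right)} = \sqrt{- \frac{1}{61007} + \left(-19 + \frac{555}{7}\right)} = \sqrt{- \frac{1}{61007} + \frac{422}{7}} = \sqrt{\frac{25744947}{427049}} = \frac{\sqrt{10994353871403}}{427049}$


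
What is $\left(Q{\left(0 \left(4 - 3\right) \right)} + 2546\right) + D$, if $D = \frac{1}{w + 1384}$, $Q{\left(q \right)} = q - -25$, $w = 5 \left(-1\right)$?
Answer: $\frac{3545410}{1379} \approx 2571.0$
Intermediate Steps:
$w = -5$
$Q{\left(q \right)} = 25 + q$ ($Q{\left(q \right)} = q + 25 = 25 + q$)
$D = \frac{1}{1379}$ ($D = \frac{1}{-5 + 1384} = \frac{1}{1379} \approx 0.00072516$)
$\left(Q{\left(0 \left(4 - 3\right) \right)} + 2546\right) + D = \left(\left(25 + 0 \left(4 - 3\right)\right) + 2546\right) + \frac{1}{1379} = \left(\left(25 + 0 \cdot 1\right) + 2546\right) + \frac{1}{1379} = \left(\left(25 + 0\right) + 2546\right) + \frac{1}{1379} = \left(25 + 2546\right) + \frac{1}{1379} = 2571 + \frac{1}{1379} = \frac{3545410}{1379}$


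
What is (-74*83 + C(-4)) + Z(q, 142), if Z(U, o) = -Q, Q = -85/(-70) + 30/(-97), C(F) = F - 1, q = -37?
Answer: -8348855/1358 ≈ -6147.9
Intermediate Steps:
C(F) = -1 + F
Q = 1229/1358 (Q = -85*(-1/70) + 30*(-1/97) = 17/14 - 30/97 = 1229/1358 ≈ 0.90501)
Z(U, o) = -1229/1358 (Z(U, o) = -1*1229/1358 = -1229/1358)
(-74*83 + C(-4)) + Z(q, 142) = (-74*83 + (-1 - 4)) - 1229/1358 = (-6142 - 5) - 1229/1358 = -6147 - 1229/1358 = -8348855/1358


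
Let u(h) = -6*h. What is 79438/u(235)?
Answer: -39719/705 ≈ -56.339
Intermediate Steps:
79438/u(235) = 79438/((-6*235)) = 79438/(-1410) = 79438*(-1/1410) = -39719/705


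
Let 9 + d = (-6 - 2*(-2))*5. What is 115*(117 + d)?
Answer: 11270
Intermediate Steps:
d = -19 (d = -9 + (-6 - 2*(-2))*5 = -9 + (-6 + 4)*5 = -9 - 2*5 = -9 - 10 = -19)
115*(117 + d) = 115*(117 - 19) = 115*98 = 11270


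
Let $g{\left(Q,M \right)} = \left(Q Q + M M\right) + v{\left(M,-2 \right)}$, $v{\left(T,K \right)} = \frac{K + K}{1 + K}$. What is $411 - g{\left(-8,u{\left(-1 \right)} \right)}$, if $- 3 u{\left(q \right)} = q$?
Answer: $\frac{3086}{9} \approx 342.89$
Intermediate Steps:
$u{\left(q \right)} = - \frac{q}{3}$
$v{\left(T,K \right)} = \frac{2 K}{1 + K}$
$g{\left(Q,M \right)} = 4 + M^{2} + Q^{2}$ ($g{\left(Q,M \right)} = \left(Q Q + M M\right) + 2 \left(-2\right) \frac{1}{1 - 2} = \left(Q^{2} + M^{2}\right) + 2 \left(-2\right) \frac{1}{-1} = \left(M^{2} + Q^{2}\right) + 2 \left(-2\right) \left(-1\right) = \left(M^{2} + Q^{2}\right) + 4 = 4 + M^{2} + Q^{2}$)
$411 - g{\left(-8,u{\left(-1 \right)} \right)} = 411 - \left(4 + \left(\left(- \frac{1}{3}\right) \left(-1\right)\right)^{2} + \left(-8\right)^{2}\right) = 411 - \left(4 + \left(\frac{1}{3}\right)^{2} + 64\right) = 411 - \left(4 + \frac{1}{9} + 64\right) = 411 - \frac{613}{9} = \frac{3086}{9}$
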